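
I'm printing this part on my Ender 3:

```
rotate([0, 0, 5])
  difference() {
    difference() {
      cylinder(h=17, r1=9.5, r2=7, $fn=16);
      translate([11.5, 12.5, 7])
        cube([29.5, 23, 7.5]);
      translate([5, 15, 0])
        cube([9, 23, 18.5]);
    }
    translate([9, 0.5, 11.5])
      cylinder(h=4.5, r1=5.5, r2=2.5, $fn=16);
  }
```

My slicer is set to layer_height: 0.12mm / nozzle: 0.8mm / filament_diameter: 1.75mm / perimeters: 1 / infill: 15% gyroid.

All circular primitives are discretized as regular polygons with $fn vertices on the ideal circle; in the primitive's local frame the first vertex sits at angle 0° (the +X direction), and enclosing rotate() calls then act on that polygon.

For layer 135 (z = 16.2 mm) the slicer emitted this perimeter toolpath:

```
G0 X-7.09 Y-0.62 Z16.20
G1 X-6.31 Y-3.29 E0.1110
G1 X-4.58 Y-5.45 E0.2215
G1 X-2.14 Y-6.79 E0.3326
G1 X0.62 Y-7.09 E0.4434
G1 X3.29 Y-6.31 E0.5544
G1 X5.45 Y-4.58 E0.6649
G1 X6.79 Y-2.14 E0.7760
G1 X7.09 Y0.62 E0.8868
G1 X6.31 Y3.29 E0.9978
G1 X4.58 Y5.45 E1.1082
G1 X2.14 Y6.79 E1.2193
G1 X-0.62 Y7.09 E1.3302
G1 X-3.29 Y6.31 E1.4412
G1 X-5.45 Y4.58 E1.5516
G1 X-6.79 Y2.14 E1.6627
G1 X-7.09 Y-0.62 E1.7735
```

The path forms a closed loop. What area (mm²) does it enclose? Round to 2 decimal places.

Apply the shoelace formula to the sequence of (X, Y) vertices; enclosed area = 155.11 mm².

155.11 mm²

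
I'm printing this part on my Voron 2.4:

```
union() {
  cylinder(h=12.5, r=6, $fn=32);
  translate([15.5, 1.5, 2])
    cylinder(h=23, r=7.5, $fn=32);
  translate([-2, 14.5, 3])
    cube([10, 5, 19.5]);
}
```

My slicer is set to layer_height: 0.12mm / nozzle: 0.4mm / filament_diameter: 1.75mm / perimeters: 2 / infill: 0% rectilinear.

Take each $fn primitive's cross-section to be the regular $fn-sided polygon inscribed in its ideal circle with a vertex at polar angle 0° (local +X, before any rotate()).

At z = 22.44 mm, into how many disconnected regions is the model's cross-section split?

At z = 22.44 mm: the cylinder does not reach this height (z outside [0, 12.5]); the cylinder at (15.5, 1.5): section is a regular 32-gon, circumradius r=7.5; the cube at (-2, 14.5) (footprint 10×5) is included at this height; Taking the union: the 2 present regions are separate (no shared area or edge), so areas and boundary lengths simply add and each stays a separate island — 2 connected regions. The result has 2 disconnected regions.

2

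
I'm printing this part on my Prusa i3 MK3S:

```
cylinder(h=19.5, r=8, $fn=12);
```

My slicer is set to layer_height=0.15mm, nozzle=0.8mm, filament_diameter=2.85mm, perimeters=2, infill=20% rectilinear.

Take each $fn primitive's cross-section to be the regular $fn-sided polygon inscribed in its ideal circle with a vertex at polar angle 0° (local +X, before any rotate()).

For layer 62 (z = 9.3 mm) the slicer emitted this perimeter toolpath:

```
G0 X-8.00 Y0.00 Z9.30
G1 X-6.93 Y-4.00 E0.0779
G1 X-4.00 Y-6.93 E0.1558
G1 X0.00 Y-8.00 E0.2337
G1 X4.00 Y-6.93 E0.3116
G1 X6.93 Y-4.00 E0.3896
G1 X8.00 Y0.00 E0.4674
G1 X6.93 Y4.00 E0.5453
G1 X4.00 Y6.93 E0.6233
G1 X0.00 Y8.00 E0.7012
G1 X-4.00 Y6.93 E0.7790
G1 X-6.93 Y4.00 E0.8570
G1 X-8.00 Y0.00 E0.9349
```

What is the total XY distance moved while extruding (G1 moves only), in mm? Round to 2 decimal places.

49.70 mm

Sum the Euclidean lengths of each G1 segment: total = 49.70 mm.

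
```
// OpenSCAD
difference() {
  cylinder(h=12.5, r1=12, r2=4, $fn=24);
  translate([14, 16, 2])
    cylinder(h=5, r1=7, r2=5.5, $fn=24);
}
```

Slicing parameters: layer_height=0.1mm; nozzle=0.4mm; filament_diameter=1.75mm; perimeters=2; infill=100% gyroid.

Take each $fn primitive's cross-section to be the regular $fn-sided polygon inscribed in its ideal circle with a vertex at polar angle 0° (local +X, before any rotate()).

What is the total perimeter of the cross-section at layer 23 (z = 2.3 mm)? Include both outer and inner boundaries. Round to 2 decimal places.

65.96 mm

At z = 2.3 mm: the cone contributes a regular 24-gon of circumradius 10.528 (interpolated between r1=12 and r2=4 at t=0.184) (perimeter = 2·24·10.528·sin(180°/24) = 65.96 mm); the cone at (14, 16) (r1=7→r2=5.5) has section circumradius 6.910 here — a regular 24-gon (perimeter = 2·24·6.910·sin(180°/24) = 43.29 mm); Taking the first minus the rest: starting from the cone, the cone at (14, 16) misses the remaining region (no effect) — boundary = 65.96 mm. Overall, the cross-section is a single solid region. Total boundary length (outer) = 65.96 mm.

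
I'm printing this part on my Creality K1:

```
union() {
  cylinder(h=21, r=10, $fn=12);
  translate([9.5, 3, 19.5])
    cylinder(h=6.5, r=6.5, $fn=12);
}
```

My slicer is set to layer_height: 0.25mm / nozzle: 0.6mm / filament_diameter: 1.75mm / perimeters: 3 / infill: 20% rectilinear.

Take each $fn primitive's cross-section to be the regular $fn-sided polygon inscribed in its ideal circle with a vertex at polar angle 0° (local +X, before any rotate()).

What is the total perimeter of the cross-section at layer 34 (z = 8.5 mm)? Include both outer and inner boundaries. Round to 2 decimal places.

At z = 8.5 mm: the r=10 cylinder contributes a regular 12-gon of circumradius 10 (perimeter = 2·12·10.000·sin(180°/12) = 62.12 mm); the cylinder at (9.5, 3) is not intersected at this z (z outside [19.5, 26]); Merging all regions: only the r=10 cylinder is present, so the union is just that shape — boundary = 62.12 mm. Overall, the cross-section is a single solid region. Total boundary length (outer) = 62.12 mm.

62.12 mm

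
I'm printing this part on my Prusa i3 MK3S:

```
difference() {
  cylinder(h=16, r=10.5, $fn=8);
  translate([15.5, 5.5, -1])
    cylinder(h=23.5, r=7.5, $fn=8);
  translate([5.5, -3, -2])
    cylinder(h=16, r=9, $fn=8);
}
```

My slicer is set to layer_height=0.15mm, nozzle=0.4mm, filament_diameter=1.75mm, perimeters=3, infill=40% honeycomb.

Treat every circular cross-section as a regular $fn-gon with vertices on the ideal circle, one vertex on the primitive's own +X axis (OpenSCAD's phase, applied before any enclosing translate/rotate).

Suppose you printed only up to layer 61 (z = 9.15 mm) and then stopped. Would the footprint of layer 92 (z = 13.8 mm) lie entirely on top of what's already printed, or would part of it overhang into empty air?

entirely on top

Compare the two slices. At z = 9.15: the cylinder: section is a regular 8-gon, circumradius r=10.5 (area = (8/2)·10.500²·sin(360°/8) = 311.83 mm²); the r=7.5 cylinder at (15.5, 5.5) contributes a regular 8-gon of circumradius 7.5 (area = (8/2)·7.500²·sin(360°/8) = 159.10 mm²); the cylinder at (5.5, -3): section is a regular 8-gon, circumradius r=9 (area = (8/2)·9.000²·sin(360°/8) = 229.10 mm²); Taking the first minus the rest: starting from the r=10.5 cylinder (311.83 mm²), the r=7.5 cylinder at (15.5, 5.5) partially overlaps it — only the 1.22 mm² overlap (of its 159.10 mm²) is removed, clipping the outline; the r=9 cylinder at (5.5, -3) partially overlaps it — only the 152.34 mm² overlap (of its 229.10 mm²) is removed, clipping the outline — area = 158.28 mm². At z = 13.8: the r=10.5 cylinder contributes a regular 8-gon of circumradius 10.5 (area = (8/2)·10.500²·sin(360°/8) = 311.83 mm²); the cylinder at (15.5, 5.5): section is a regular 8-gon, circumradius r=7.5 (area = (8/2)·7.500²·sin(360°/8) = 159.10 mm²); the cylinder at (5.5, -3): section is a regular 8-gon, circumradius r=9 (area = (8/2)·9.000²·sin(360°/8) = 229.10 mm²); Taking the first minus the rest: starting from the r=10.5 cylinder (311.83 mm²), the r=7.5 cylinder at (15.5, 5.5) partially overlaps it — only the 1.22 mm² overlap (of its 159.10 mm²) is removed, clipping the outline; the r=9 cylinder at (5.5, -3) partially overlaps it — only the 152.34 mm² overlap (of its 229.10 mm²) is removed, clipping the outline — area = 158.28 mm². Checking containment: the cross-section at z = 13.8 is a subset of the cross-section at z = 9.15.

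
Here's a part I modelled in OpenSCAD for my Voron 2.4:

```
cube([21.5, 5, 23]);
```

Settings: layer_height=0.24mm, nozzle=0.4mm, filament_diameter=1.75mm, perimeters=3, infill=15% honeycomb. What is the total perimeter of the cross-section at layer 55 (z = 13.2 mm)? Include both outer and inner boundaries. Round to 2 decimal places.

At z = 13.2 mm: the 21.5×5 cube contributes its full rectangle (perimeter 53.00 mm). Overall, the cross-section is a single solid region. Total boundary length (outer) = 53.00 mm.

53.00 mm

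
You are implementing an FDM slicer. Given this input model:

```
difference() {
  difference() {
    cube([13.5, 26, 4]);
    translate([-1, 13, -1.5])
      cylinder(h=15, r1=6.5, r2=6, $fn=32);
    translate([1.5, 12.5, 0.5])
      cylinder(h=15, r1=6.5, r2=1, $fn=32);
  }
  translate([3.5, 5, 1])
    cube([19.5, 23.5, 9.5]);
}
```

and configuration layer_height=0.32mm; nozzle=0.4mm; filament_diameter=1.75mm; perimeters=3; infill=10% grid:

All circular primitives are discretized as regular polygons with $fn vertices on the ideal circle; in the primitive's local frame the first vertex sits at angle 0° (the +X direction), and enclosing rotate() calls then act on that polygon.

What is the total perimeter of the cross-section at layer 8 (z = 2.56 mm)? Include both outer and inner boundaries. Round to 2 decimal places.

63.11 mm

At z = 2.56 mm: the 13.5×26 cube contributes its full rectangle (perimeter 79.00 mm); the cone at (-1, 13): at t=0.271 of its height the radius interpolates to r₁+(r₂−r₁)t = 6.365, giving a regular 32-gon of that circumradius (perimeter = 2·32·6.365·sin(180°/32) = 39.93 mm); the cone at (1.5, 12.5) contributes a regular 32-gon of circumradius 5.745 (interpolated between r1=6.5 and r2=1 at t=0.137) (perimeter = 2·32·5.745·sin(180°/32) = 36.04 mm); Subtracting the remaining from the first: starting from the 13.5×26 cube, the cone at (-1, 13) partially overlaps it — only the 50.59 mm² overlap (of its 126.45 mm²) is removed, clipping the outline; the cone at (1.5, 12.5) partially overlaps it — only the 19.76 mm² overlap (of its 103.01 mm²) is removed, clipping the outline — boundary = 87.77 mm; the cube at (3.5, 5) (footprint 19.5×23.5) is included at this height (perimeter 86.00 mm); After the difference (first − rest): starting from that combined region, the 19.5×23.5 cube at (3.5, 5) partially overlaps it — only the 180.92 mm² overlap (of its 458.25 mm²) is removed, clipping the outline — boundary = 63.11 mm. Overall, the cross-section has 2 separate islands. Total boundary length (outer) = 63.11 mm.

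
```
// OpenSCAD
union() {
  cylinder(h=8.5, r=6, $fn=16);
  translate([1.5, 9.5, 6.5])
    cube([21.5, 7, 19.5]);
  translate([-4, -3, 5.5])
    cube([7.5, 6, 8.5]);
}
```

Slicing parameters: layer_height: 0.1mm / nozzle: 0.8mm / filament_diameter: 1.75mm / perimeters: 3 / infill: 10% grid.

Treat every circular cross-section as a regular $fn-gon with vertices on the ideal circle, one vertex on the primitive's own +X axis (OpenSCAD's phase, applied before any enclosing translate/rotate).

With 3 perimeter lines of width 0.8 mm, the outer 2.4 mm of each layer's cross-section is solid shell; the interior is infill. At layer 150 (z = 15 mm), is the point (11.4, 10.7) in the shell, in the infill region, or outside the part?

shell

At z = 15 mm: the cylinder does not reach this height (z outside [0, 8.5]); the cube at (1.5, 9.5) (footprint 21.5×7) is included at this height; the cube at (-4, -3) is absent (z outside [5.5, 14]); Taking the union: only the 21.5×7 cube at (1.5, 9.5) is present, so the union is just that shape — 1 connected region. Overall, the cross-section is a single solid region. The nearest boundary edge runs (1.50, 9.50)→(23.00, 9.50); distance from the point to it = 1.20 mm. The point is inside the cross-section, 1.20 mm from the nearest boundary — within the 2.4 mm shell band (3 × 0.8).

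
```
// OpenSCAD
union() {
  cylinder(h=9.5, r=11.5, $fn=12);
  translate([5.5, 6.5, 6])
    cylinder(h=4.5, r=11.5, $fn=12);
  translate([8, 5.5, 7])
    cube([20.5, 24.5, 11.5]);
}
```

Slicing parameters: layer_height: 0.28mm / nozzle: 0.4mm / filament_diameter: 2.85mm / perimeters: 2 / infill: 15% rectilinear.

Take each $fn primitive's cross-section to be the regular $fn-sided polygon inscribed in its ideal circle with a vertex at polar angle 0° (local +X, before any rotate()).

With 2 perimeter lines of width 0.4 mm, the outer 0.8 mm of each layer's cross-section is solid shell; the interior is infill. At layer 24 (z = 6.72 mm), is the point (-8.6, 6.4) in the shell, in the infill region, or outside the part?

shell

At z = 6.72 mm: the cylinder: section is a regular 12-gon, circumradius r=11.5; the r=11.5 cylinder at (5.5, 6.5) gives a regular 12-gon of circumradius 11.5 (constant along its height); the cube at (8, 5.5) is absent (z outside [7, 18.5]); Taking the union: the regions partially overlap (shared area 209.66 mm²), so overlapping operands fuse into one piece — 1 connected region. Overall, the cross-section is a single solid region. The nearest boundary edge runs (-9.96, 5.75)→(-5.75, 9.96); distance from the point to it = 0.50 mm. The point is inside the cross-section, 0.50 mm from the nearest boundary — within the 0.8 mm shell band (2 × 0.4).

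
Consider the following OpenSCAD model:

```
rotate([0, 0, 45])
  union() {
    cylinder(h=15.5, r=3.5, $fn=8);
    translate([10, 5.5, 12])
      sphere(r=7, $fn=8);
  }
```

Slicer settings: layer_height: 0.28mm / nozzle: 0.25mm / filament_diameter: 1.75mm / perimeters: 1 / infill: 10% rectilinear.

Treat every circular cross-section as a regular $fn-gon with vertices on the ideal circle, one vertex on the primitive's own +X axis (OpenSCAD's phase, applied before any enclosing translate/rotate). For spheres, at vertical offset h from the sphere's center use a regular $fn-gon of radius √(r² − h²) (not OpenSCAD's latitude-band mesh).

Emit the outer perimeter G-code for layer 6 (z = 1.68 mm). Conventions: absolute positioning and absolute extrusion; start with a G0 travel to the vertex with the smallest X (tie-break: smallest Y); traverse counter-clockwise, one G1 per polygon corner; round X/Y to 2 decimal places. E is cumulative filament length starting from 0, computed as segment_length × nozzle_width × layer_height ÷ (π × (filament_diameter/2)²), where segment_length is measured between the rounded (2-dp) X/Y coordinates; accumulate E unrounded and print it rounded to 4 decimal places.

At z = 1.68 mm: the cylinder: section is a regular 8-gon, circumradius r=3.5; the sphere at (10, 5.5) is absent (|z−center|=10.320 > r=7); Combining (union): only the r=3.5 cylinder is present, so the union is just that shape — 1 connected region; (whole slice rotated 45° about Z — lengths, areas and connectivity unchanged). The outline is a single polygon with 8 vertices. Extrusion per mm of travel: 0.25 × 0.28 / (π × 0.875²) = 0.029103. Accumulating E over each segment gives final E = 0.6231.

G0 X-3.50 Y0.00 Z1.68
G1 X-2.47 Y-2.47 E0.0779
G1 X0.00 Y-3.50 E0.1558
G1 X2.47 Y-2.47 E0.2336
G1 X3.50 Y0.00 E0.3115
G1 X2.47 Y2.47 E0.3894
G1 X0.00 Y3.50 E0.4673
G1 X-2.47 Y2.47 E0.5452
G1 X-3.50 Y0.00 E0.6231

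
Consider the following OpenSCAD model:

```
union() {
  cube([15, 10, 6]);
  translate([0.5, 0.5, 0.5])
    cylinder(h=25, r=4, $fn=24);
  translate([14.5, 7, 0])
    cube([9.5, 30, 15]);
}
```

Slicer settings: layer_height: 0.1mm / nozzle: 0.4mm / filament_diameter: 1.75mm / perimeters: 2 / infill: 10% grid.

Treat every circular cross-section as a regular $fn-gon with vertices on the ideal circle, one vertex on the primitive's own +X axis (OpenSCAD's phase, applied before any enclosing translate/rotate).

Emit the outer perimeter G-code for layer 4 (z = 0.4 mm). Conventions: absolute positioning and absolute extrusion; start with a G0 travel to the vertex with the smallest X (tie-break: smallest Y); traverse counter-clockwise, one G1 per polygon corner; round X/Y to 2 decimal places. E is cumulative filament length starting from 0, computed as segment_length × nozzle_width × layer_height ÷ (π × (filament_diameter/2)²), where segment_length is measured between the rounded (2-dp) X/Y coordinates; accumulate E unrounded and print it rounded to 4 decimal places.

At z = 0.4 mm: the cube is present — its section is the full 15×10 rectangle; the cylinder at (0.5, 0.5) does not reach this height (z outside [0.5, 25.5]); the cube at (14.5, 7) (footprint 9.5×30) is included at this height; Combining (union): the regions partially overlap (shared area 1.50 mm²), so overlapping operands fuse into one piece — 1 connected region. The outline is a single polygon with 8 vertices. Extrusion per mm of travel: 0.4 × 0.1 / (π × 0.875²) = 0.016630. Accumulating E over each segment gives final E = 2.0289.

G0 X0.00 Y0.00 Z0.40
G1 X15.00 Y0.00 E0.2495
G1 X15.00 Y7.00 E0.3659
G1 X24.00 Y7.00 E0.5155
G1 X24.00 Y37.00 E1.0144
G1 X14.50 Y37.00 E1.1724
G1 X14.50 Y10.00 E1.6214
G1 X0.00 Y10.00 E1.8626
G1 X0.00 Y0.00 E2.0289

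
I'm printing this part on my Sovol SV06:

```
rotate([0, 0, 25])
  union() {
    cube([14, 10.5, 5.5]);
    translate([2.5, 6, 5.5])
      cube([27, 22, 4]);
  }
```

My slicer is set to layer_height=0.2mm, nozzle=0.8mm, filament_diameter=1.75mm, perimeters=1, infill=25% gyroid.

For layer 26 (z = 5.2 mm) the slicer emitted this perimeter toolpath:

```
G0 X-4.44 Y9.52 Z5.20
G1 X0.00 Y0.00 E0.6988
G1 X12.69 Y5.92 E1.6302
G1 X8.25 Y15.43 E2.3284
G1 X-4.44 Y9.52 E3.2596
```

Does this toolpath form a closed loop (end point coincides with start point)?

yes

Start point (G0): (-4.44, 9.52). End point (last G1): the path returns to the start — closed.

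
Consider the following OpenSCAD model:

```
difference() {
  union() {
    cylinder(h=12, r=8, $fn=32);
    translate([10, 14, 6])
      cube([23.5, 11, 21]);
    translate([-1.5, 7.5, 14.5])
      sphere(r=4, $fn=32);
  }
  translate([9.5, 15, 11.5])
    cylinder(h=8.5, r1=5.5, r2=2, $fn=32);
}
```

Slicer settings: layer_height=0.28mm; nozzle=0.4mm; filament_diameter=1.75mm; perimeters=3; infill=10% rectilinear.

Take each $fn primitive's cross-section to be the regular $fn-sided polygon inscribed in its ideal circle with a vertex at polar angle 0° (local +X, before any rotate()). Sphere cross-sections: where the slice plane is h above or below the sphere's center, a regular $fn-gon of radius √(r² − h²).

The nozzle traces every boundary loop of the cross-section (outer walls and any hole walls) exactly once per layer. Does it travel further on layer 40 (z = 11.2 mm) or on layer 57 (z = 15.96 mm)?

Layer 40 (z = 11.2): the cylinder: section is a regular 32-gon, circumradius r=8 (perimeter = 2·32·8.000·sin(180°/32) = 50.18 mm); the cube at (10, 14) (footprint 23.5×11) is included at this height (perimeter 69.00 mm); the r=4 sphere at (-1.5, 7.5) slices to a regular 32-gon of circumradius 2.261 (√(r²−h²) with h=3.3 from center) (perimeter = 2·32·2.261·sin(180°/32) = 14.18 mm); Merging all regions: the regions partially overlap (shared area 8.96 mm²), so the edge portions inside another operand are dropped and the merged outline is re-measured after clipping — boundary = 121.71 mm; the cone at (9.5, 15) is absent (z outside [11.5, 20]); After the difference (first − rest): none of the subtracted shapes is present at this height, so the result so far is unchanged — boundary = 121.71 mm. So its perimeter = 121.71 mm. Layer 57 (z = 15.96): the cylinder does not reach this height (z outside [0, 12]); the cube at (10, 14) (footprint 23.5×11) is included at this height (perimeter 69.00 mm); the r=4 sphere at (-1.5, 7.5) slices to a regular 32-gon of circumradius 3.724 (√(r²−h²) with h=1.46 from center) (perimeter = 2·32·3.724·sin(180°/32) = 23.36 mm); Combining (union): the 2 present regions are separate (no shared area or edge), so areas and boundary lengths simply add and each stays a separate island — boundary = 92.36 mm; the cone at (9.5, 15) (r1=5.5→r2=2) has section circumradius 3.664 here — a regular 32-gon (perimeter = 2·32·3.664·sin(180°/32) = 22.98 mm); After the difference (first − rest): starting from that combined region, the cone at (9.5, 15) partially overlaps it — only the 11.76 mm² overlap (of its 41.89 mm²) is removed, clipping the outline — boundary = 91.00 mm. So its perimeter = 91.00 mm. Layer 40 is larger (121.71 vs 91.00 mm).

layer 40 (z = 11.2 mm)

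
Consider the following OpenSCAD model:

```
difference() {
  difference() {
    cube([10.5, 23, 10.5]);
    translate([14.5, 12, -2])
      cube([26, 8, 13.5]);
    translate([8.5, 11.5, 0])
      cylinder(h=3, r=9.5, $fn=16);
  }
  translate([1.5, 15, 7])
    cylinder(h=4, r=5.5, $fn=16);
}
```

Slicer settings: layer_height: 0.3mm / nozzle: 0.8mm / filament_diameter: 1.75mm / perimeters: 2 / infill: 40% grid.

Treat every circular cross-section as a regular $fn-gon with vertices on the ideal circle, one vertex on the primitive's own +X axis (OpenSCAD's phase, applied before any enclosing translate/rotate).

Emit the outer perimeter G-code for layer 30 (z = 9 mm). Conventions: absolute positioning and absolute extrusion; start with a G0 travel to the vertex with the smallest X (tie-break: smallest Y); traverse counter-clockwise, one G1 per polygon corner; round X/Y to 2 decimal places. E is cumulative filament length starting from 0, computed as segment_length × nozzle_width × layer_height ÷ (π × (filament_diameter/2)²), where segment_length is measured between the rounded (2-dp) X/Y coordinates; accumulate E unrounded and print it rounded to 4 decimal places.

At z = 9 mm: the cube is present — its section is the full 10.5×23 rectangle; the 26×8 cube at (14.5, 12) contributes its full rectangle; the cylinder at (8.5, 11.5) does not reach this height (z outside [0, 3]); After the difference (first − rest): starting from the 10.5×23 cube, the 26×8 cube at (14.5, 12) misses the remaining region (no effect) — 1 connected region; the r=5.5 cylinder at (1.5, 15) contributes a regular 16-gon of circumradius 5.5; Subtracting the remaining from the first: starting from that combined region, the r=5.5 cylinder at (1.5, 15) partially overlaps it — only the 62.36 mm² overlap (of its 92.61 mm²) is removed, clipping the outline — 1 connected region. The outline is a single polygon with 15 vertices. Extrusion per mm of travel: 0.8 × 0.3 / (π × 0.875²) = 0.099780. Accumulating E over each segment gives final E = 7.6655.

G0 X0.00 Y0.00 Z9.00
G1 X10.50 Y0.00 E1.0477
G1 X10.50 Y23.00 E3.3426
G1 X0.00 Y23.00 E4.3903
G1 X0.00 Y20.20 E4.6697
G1 X1.50 Y20.50 E4.8224
G1 X3.60 Y20.08 E5.0360
G1 X5.39 Y18.89 E5.2505
G1 X6.58 Y17.10 E5.4650
G1 X7.00 Y15.00 E5.6787
G1 X6.58 Y12.90 E5.8924
G1 X5.39 Y11.11 E6.1068
G1 X3.60 Y9.92 E6.3213
G1 X1.50 Y9.50 E6.5350
G1 X0.00 Y9.80 E6.6876
G1 X0.00 Y0.00 E7.6655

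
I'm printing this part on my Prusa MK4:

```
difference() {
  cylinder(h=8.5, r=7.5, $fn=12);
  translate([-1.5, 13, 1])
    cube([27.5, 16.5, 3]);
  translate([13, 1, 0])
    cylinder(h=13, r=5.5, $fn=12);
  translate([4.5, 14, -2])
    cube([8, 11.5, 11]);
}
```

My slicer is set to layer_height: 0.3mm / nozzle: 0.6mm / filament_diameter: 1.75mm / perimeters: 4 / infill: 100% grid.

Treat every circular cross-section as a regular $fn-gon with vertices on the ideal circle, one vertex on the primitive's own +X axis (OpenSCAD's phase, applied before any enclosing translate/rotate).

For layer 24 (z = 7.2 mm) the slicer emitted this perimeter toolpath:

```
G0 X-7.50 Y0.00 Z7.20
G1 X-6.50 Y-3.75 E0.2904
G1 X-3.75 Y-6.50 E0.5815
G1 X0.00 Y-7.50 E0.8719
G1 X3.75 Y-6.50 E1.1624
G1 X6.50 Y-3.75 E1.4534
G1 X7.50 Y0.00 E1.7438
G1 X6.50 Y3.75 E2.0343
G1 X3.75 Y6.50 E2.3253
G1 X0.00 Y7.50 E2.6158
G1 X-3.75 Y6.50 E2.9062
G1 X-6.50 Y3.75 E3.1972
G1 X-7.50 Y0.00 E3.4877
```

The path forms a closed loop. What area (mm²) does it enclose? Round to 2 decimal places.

Apply the shoelace formula to the sequence of (X, Y) vertices; enclosed area = 168.88 mm².

168.88 mm²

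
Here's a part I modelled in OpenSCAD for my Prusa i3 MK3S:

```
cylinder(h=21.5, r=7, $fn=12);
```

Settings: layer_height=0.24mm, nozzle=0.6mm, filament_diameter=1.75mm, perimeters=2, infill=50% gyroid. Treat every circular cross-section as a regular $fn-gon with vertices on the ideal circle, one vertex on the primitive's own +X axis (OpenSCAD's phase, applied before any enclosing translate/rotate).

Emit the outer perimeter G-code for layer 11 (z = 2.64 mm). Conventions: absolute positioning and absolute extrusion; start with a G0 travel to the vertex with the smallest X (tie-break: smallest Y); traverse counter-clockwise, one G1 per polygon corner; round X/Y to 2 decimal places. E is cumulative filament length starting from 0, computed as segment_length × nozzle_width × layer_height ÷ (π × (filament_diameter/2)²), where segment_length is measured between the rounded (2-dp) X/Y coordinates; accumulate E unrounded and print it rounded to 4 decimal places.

G0 X-7.00 Y0.00 Z2.64
G1 X-6.06 Y-3.50 E0.2170
G1 X-3.50 Y-6.06 E0.4337
G1 X0.00 Y-7.00 E0.6507
G1 X3.50 Y-6.06 E0.8676
G1 X6.06 Y-3.50 E1.0844
G1 X7.00 Y0.00 E1.3013
G1 X6.06 Y3.50 E1.5183
G1 X3.50 Y6.06 E1.7351
G1 X0.00 Y7.00 E1.9520
G1 X-3.50 Y6.06 E2.1690
G1 X-6.06 Y3.50 E2.3857
G1 X-7.00 Y0.00 E2.6027

At z = 2.64 mm: the cylinder: section is a regular 12-gon, circumradius r=7. The outline is a single polygon with 12 vertices. Extrusion per mm of travel: 0.6 × 0.24 / (π × 0.875²) = 0.059868. Accumulating E over each segment gives final E = 2.6027.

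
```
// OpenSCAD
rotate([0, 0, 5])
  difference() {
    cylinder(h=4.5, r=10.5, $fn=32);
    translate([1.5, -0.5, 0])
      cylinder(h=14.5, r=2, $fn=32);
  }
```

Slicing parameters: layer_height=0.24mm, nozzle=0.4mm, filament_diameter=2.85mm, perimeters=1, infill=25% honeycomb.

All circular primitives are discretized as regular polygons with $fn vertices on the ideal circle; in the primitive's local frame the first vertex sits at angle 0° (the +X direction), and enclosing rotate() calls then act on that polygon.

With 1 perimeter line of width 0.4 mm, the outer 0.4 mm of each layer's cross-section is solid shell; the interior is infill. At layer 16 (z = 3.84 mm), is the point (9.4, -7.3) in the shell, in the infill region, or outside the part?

At z = 3.84 mm: the cylinder: section is a regular 32-gon, circumradius r=10.5; the cylinder at (1.5, -0.5): section is a regular 32-gon, circumradius r=2; After the difference (first − rest): starting from the r=10.5 cylinder, the r=2 cylinder at (1.5, -0.5) lies wholly inside it (removes its full 12.49 mm² and its 12.55 mm outline becomes a hole wall) — 1 connected region with 1 hole; (whole slice rotated 5° about Z — lengths, areas and connectivity unchanged). Overall, the cross-section is one region with 1 hole. Undo the 5° rotation: the query point maps to (8.728, -8.091) in the un-rotated model frame. The nearest boundary edge runs (8.73, -5.83)→(7.42, -7.42); distance from the point to it = 1.43 mm. The point is not inside any of the regions above, so it lies outside the cross-section (1.43 mm from the nearest boundary).

outside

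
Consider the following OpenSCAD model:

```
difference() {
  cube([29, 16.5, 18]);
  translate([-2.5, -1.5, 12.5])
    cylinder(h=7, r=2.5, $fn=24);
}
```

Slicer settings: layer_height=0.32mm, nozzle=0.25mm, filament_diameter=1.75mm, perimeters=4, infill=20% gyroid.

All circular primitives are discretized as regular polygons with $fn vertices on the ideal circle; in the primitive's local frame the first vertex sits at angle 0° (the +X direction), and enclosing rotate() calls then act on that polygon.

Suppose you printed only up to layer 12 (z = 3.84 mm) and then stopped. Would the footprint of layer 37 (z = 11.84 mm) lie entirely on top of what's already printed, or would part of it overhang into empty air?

Compare the two slices. At z = 3.84: the cube is present — its section is the full 29×16.5 rectangle (area 478.50 mm²); the cylinder at (-2.5, -1.5) is not intersected at this z (z outside [12.5, 19.5]); Taking the first minus the rest: none of the subtracted shapes is present at this height, so the 29×16.5 cube is unchanged — area = 478.50 mm². At z = 11.84: the 29×16.5 cube contributes its full rectangle (area 478.50 mm²); the cylinder at (-2.5, -1.5) is not intersected at this z (z outside [12.5, 19.5]); After the difference (first − rest): none of the subtracted shapes is present at this height, so the 29×16.5 cube is unchanged — area = 478.50 mm². Checking containment: the cross-section at z = 11.84 is a subset of the cross-section at z = 3.84.

entirely on top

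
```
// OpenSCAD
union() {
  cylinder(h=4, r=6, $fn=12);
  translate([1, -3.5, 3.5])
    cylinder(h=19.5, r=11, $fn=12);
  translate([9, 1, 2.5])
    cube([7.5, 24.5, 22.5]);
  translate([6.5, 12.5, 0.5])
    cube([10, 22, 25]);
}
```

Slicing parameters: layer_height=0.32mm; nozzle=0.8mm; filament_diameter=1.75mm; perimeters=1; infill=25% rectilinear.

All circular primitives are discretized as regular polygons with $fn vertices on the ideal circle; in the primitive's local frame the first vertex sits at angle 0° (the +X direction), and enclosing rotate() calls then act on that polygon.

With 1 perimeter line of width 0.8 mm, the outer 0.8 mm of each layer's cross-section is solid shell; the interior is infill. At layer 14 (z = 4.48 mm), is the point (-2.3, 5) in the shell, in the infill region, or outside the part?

At z = 4.48 mm: the cylinder does not reach this height (z outside [0, 4]); the r=11 cylinder at (1, -3.5) contributes a regular 12-gon of circumradius 11; the 7.5×24.5 cube at (9, 1) contributes its full rectangle; the 10×22 cube at (6.5, 12.5) contributes its full rectangle; Merging all regions: the regions partially overlap (shared area 100.33 mm²), so overlapping operands fuse into one piece — 1 connected region. Overall, the cross-section is a single solid region. The nearest boundary edge runs (-4.50, 6.03)→(1.00, 7.50); distance from the point to it = 1.56 mm. The point is inside the cross-section and 1.56 mm from the nearest boundary — more than the 0.8 mm shell width (1 × 0.8), so it's in the infill interior.

infill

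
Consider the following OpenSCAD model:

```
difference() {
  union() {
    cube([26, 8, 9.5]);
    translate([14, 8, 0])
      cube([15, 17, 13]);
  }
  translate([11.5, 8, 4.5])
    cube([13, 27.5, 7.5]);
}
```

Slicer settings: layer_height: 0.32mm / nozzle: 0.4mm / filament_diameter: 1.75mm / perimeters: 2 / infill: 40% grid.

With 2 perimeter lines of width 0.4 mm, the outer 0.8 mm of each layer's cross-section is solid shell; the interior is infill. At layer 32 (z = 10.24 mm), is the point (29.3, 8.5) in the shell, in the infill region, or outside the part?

At z = 10.24 mm: the cube does not reach this height (z outside [0, 9.5]); the 15×17 cube at (14, 8) contributes its full rectangle; Taking the union: only the 15×17 cube at (14, 8) is present, so the union is just that shape — 1 connected region; the 13×27.5 cube at (11.5, 8) contributes its full rectangle; After the difference (first − rest): starting from the result so far, the 13×27.5 cube at (11.5, 8) partially overlaps it — only the 178.50 mm² overlap (of its 357.50 mm²) is removed, clipping the outline — 1 connected region. Overall, the cross-section is a single solid region. The nearest boundary edge runs (29.00, 25.00)→(29.00, 8.00); distance from the point to it = 0.30 mm. The point is not inside any of the regions above, so it lies outside the cross-section (0.30 mm from the nearest boundary).

outside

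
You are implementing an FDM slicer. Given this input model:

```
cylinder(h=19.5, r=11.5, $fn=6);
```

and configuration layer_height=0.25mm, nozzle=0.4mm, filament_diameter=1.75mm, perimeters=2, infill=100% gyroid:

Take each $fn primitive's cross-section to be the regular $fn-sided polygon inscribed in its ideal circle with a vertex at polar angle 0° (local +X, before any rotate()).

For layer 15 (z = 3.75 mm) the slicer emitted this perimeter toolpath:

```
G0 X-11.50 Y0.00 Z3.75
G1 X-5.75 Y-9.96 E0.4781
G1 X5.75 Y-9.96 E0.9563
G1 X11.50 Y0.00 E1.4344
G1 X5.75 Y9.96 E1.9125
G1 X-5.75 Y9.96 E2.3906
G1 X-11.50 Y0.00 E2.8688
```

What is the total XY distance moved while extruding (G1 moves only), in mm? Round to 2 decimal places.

Sum the Euclidean lengths of each G1 segment: total = 69.00 mm.

69.00 mm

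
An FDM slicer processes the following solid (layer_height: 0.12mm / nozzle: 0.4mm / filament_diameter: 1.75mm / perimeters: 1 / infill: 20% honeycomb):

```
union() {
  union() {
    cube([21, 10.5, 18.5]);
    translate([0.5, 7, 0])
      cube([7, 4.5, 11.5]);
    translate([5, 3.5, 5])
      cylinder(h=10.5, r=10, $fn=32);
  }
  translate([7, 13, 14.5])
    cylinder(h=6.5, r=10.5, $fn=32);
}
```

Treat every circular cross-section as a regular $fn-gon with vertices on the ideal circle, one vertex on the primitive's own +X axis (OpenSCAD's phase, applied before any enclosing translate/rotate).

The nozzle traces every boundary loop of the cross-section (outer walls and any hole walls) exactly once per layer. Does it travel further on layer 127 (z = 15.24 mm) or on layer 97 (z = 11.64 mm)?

layer 127 (z = 15.24 mm)

Layer 127 (z = 15.24): the cube (footprint 21×10.5) is included at this height (perimeter 63.00 mm); the cube at (0.5, 7) is not intersected at this z (z outside [0, 11.5]); the r=10 cylinder at (5, 3.5) contributes a regular 32-gon of circumradius 10 (perimeter = 2·32·10.000·sin(180°/32) = 62.73 mm); Merging all regions: the regions partially overlap (shared area 150.16 mm²), so the edge portions inside another operand are dropped and the merged outline is re-measured after clipping — boundary = 77.44 mm; the cylinder at (7, 13): section is a regular 32-gon, circumradius r=10.5 (perimeter = 2·32·10.500·sin(180°/32) = 65.87 mm); Combining (union): the regions partially overlap (shared area 148.80 mm²), so the edge portions inside another operand are dropped and the merged outline is re-measured after clipping — boundary = 94.30 mm. So its perimeter = 94.30 mm. Layer 97 (z = 11.64): the cube is present — its section is the full 21×10.5 rectangle (perimeter 63.00 mm); the cube at (0.5, 7) is not intersected at this z (z outside [0, 11.5]); the r=10 cylinder at (5, 3.5) gives a regular 32-gon of circumradius 10 (constant along its height) (perimeter = 2·32·10.000·sin(180°/32) = 62.73 mm); Taking the union: the regions partially overlap (shared area 150.16 mm²), so the edge portions inside another operand are dropped and the merged outline is re-measured after clipping — boundary = 77.44 mm; the cylinder at (7, 13) does not reach this height (z outside [14.5, 21]); Taking the union: only the result so far is present, so the union is just that shape — boundary = 77.44 mm. So its perimeter = 77.44 mm. Layer 127 is larger (94.30 vs 77.44 mm).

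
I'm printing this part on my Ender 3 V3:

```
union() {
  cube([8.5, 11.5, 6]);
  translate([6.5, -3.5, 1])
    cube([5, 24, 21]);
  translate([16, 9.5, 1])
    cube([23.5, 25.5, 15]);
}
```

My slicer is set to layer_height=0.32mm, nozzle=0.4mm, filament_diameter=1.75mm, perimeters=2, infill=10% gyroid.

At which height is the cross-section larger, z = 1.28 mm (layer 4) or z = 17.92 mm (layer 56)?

Layer 4 (z = 1.28): the cube is present — its section is the full 8.5×11.5 rectangle (area 97.75 mm²); the 5×24 cube at (6.5, -3.5) contributes its full rectangle (area 120.00 mm²); the cube at (16, 9.5) is present — its section is the full 23.5×25.5 rectangle (area 599.25 mm²); Combining (union): the regions partially overlap — summed areas 817.00 mm² minus the doubly-counted overlap 23.00 mm² gives 794.00 mm² — area = 794.00 mm². So its area = 794.00 mm². Layer 56 (z = 17.92): the cube is absent (z outside [0, 6]); the 5×24 cube at (6.5, -3.5) contributes its full rectangle (area 120.00 mm²); the cube at (16, 9.5) does not reach this height (z outside [1, 16]); Taking the union: only the 5×24 cube at (6.5, -3.5) is present, so the union is just that shape — area = 120.00 mm². So its area = 120.00 mm². Layer 4 is larger (794.00 vs 120.00 mm²).

layer 4 (z = 1.28 mm)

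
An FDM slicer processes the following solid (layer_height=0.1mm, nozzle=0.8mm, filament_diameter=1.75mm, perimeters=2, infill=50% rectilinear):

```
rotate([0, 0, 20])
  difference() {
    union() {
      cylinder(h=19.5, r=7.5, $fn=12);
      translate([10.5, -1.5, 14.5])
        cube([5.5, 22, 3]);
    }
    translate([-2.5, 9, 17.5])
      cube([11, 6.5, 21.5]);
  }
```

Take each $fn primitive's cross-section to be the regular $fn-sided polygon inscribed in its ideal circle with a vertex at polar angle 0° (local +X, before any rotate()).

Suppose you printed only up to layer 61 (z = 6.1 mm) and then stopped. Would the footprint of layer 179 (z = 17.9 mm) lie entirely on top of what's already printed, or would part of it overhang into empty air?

entirely on top

Compare the two slices. At z = 6.1: the cylinder: section is a regular 12-gon, circumradius r=7.5 (area = (12/2)·7.500²·sin(360°/12) = 168.75 mm²); the cube at (10.5, -1.5) does not reach this height (z outside [14.5, 17.5]); Merging all regions: only the r=7.5 cylinder is present, so the union is just that shape — area = 168.75 mm²; the cube at (-2.5, 9) does not reach this height (z outside [17.5, 39]); Subtracting the remaining from the first: none of the subtracted shapes is present at this height, so that combined region is unchanged — area = 168.75 mm²; (rotated 20° about Z; rotation is an isometry so areas/perimeters/island counts are preserved). At z = 17.9: the cylinder: section is a regular 12-gon, circumradius r=7.5 (area = (12/2)·7.500²·sin(360°/12) = 168.75 mm²); the cube at (10.5, -1.5) is absent (z outside [14.5, 17.5]); Taking the union: only the r=7.5 cylinder is present, so the union is just that shape — area = 168.75 mm²; the cube at (-2.5, 9) is present — its section is the full 11×6.5 rectangle (area 71.50 mm²); After the difference (first − rest): starting from that combined region (168.75 mm²), the 11×6.5 cube at (-2.5, 9) misses the remaining region (no effect) — area = 168.75 mm²; (whole slice rotated 20° about Z — lengths, areas and connectivity unchanged). Checking containment: the cross-section at z = 17.9 is a subset of the cross-section at z = 6.1.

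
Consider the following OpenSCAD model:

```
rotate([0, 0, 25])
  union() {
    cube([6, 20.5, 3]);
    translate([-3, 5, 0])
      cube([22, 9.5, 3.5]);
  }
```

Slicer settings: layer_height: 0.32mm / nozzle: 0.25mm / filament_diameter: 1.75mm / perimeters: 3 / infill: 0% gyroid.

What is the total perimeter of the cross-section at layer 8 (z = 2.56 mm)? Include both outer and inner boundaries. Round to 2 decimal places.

85.00 mm

At z = 2.56 mm: the cube (footprint 6×20.5) is included at this height (perimeter 53.00 mm); the 22×9.5 cube at (-3, 5) contributes its full rectangle (perimeter 63.00 mm); Merging all regions: the regions partially overlap (shared area 57.00 mm²), so the edge portions inside another operand are dropped and the merged outline is re-measured after clipping — boundary = 85.00 mm; (whole slice rotated 25° about Z — lengths, areas and connectivity unchanged). Overall, the cross-section is a single solid region. Total boundary length (outer) = 85.00 mm.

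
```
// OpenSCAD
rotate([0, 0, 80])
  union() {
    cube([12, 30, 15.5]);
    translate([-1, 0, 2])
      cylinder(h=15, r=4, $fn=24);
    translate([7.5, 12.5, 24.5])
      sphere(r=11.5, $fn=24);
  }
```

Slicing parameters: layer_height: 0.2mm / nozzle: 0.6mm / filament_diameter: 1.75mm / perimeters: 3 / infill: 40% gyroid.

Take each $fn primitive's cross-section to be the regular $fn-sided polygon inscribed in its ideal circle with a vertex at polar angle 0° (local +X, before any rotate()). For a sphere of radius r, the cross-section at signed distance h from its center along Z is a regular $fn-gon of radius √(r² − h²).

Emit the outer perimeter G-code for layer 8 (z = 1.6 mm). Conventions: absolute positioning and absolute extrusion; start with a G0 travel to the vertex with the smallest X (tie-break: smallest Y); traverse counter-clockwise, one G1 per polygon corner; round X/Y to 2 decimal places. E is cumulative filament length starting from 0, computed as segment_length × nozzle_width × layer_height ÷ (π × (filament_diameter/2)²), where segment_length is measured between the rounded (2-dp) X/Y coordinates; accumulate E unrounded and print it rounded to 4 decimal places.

At z = 1.6 mm: the cube is present — its section is the full 12×30 rectangle; the cylinder at (-1, 0) is not intersected at this z (z outside [2, 17]); the sphere at (7.5, 12.5) is not intersected at this z (|z−center|=22.900 > r=11.5); Combining (union): only the 12×30 cube is present, so the union is just that shape — 1 connected region; (rotated 80° about Z; rotation is an isometry so areas/perimeters/island counts are preserved). The outline is a single polygon with 4 vertices. Extrusion per mm of travel: 0.6 × 0.2 / (π × 0.875²) = 0.049890. Accumulating E over each segment gives final E = 4.1905.

G0 X-29.54 Y5.21 Z1.60
G1 X0.00 Y0.00 E1.4965
G1 X2.08 Y11.82 E2.0953
G1 X-27.46 Y17.03 E3.5918
G1 X-29.54 Y5.21 E4.1905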